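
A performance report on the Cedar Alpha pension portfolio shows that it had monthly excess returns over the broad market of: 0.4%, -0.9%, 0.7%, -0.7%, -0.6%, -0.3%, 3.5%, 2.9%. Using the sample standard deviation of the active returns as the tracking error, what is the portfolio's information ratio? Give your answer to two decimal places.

r̄ = (0.4 − 0.9 + 0.7 − 0.7 − 0.6 − 0.3 + 3.5 + 2.9) / 8 = 5.00 / 8 = 0.6250%
Σ(r − r̄)² = (0.4 − 0.6250)² + (-0.9 − 0.6250)² + … = 19.9350
σ = √[19.9350 / 7] = 1.6876%
IR = r̄ / tracking error = 0.6250 / 1.6876 = 0.3703

0.37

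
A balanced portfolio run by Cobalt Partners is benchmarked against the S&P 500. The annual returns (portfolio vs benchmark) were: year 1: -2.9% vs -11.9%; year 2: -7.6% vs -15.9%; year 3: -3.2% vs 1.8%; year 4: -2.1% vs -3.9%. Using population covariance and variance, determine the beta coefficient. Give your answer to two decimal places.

0.21

r̄p = -3.9500%,  r̄m = -7.4750%
Cov = Σ(rp − r̄p)(rm − r̄m) / 4 = 9.9188
Var(rm) = Σ(rm − r̄m)² / 4 = 47.3419
β = Cov / Var = 9.9188 / 47.3419 = 0.2095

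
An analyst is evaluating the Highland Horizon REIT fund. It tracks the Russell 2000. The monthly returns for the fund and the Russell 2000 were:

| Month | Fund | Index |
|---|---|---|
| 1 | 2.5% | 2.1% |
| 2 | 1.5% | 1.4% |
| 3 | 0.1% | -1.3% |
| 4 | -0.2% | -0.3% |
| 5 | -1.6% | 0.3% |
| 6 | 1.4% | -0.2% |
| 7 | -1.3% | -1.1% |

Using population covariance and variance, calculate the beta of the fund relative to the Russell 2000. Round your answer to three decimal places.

0.815

r̄p = 0.3429%,  r̄m = 0.1286%
Cov = Σ(rp − r̄p)(rm − r̄m) / 7 = 1.0916
Var(rm) = Σ(rm − r̄m)² / 7 = 1.3392
β = Cov / Var = 1.0916 / 1.3392 = 0.8151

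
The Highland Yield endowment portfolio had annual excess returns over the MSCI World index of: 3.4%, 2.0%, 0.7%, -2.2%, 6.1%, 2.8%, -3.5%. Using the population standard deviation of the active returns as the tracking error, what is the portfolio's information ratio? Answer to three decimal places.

Mean return r̄ = 9.30 / 7 = 1.3286%
Σ(r − r̄)² = 65.8343; population σ = √(65.8343/7) = 3.0667%
IR = r̄ / tracking error = 1.3286 / 3.0667 = 0.4332

0.433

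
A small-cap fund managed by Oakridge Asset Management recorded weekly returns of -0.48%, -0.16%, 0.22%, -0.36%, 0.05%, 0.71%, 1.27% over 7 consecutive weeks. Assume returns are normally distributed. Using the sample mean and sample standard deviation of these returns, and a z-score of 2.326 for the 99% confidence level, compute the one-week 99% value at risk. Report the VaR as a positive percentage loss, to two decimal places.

1.27

Mean return μ = 1.250 / 7 = 0.1786%
Sample std dev = √[2.3303 / 6] = 0.6232%
VaR = −(μ − z·σ) = −(0.1786 − 2.326 × 0.6232) = −(-1.2710) = 1.2710%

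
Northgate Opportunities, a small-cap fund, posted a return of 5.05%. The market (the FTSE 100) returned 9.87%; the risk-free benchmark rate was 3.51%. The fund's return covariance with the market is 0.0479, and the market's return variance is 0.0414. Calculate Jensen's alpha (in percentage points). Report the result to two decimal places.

β = Cov / Var = 0.0479 / 0.0414 = 1.1570
E[R] = Rf + β(Rm − Rf) = 3.51% + 1.1570 × (9.87% − 3.51%) = 10.8685%
α = Rp − E[R] = 5.05% − 10.8685% = -5.8185

-5.82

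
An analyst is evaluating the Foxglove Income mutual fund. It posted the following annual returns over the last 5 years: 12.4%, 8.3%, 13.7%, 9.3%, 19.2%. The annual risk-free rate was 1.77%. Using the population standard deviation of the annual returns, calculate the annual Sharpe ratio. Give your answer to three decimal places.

r̄ = (12.4 + 8.3 + 13.7 + 9.3 + 19.2) / 5 = 62.90 / 5 = 12.5800%
Population σ = √[Σ(r − r̄)² / 5] = √[74.1880 / 5] = √14.8376 = 3.8520%
Sharpe = (r̄ − rf) / σ = (12.5800 − 1.77) / 3.8520 = 10.8100 / 3.8520 = 2.8063

2.806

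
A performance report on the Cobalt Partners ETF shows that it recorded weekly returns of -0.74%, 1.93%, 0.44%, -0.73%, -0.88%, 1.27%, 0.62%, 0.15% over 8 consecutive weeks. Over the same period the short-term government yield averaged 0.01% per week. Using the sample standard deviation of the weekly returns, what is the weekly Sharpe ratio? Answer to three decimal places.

0.243

r̄ = (-0.74 + 1.93 + 0.44 − 0.73 − 0.88 + 1.27 + 0.62 + 0.15) / 8 = 0.2575%
Σ(r − r̄)² = (-0.74 − 0.2575)² + (1.93 − 0.2575)² + (0.44 − 0.2575)² + … = 7.2628
sample σ = √(7.2628 / 7) = √1.0375 = 1.0186%
Sharpe = (r̄ − rf) / σ = (0.2575 − 0.01) / 1.0186 = 0.2475 / 1.0186 = 0.2430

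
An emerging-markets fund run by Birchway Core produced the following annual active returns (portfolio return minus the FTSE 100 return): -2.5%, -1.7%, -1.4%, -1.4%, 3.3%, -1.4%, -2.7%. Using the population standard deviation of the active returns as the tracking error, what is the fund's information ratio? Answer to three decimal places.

Mean return μ = -7.80 / 7 = -1.1143%
Σ(r − μ)² = (-2.5 − (-1.1143))² + (-1.7 − (-1.1143))² + … = 24.5086
σ = √[24.5086 / 7] = 1.8712%
IR = μ / tracking error = -1.1143 / 1.8712 = -0.5955

-0.596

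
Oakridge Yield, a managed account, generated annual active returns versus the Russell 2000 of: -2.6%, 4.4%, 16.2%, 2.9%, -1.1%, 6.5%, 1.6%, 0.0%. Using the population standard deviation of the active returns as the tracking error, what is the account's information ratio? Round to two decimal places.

0.63

r̄ = (-2.6 + 4.4 + 16.2 + 2.9 − 1.1 + 6.5 + 1.6 + 0) / 8 = 27.90 / 8 = 3.4875%
Σ(r − r̄)² = 245.6888; population σ = √(245.6888/8) = 5.5418%
IR = r̄ / tracking error = 3.4875 / 5.5418 = 0.6293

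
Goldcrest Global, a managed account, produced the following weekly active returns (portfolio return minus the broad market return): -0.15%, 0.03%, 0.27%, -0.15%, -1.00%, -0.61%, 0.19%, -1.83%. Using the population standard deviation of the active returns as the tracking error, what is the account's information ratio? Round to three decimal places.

Mean return μ = -3.250 / 8 = -0.4063%
Σ(r − μ)² = (-0.15 − (-0.4063))² + (0.03 − (-0.4063))² + (0.27 − (-0.4063))² + … = 3.5556
population σ = √(3.5556 / 8) = √0.4445 = 0.6667%
IR = μ / tracking error = -0.4063 / 0.6667 = -0.6094

-0.609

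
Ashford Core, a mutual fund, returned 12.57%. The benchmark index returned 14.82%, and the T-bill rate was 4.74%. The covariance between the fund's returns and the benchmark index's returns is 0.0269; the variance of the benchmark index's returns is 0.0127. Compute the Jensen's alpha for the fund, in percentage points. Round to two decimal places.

-13.52

β = Cov / Var = 0.0269 / 0.0127 = 2.1181
E[R] = Rf + β(Rm − Rf) = 4.74% + 2.1181 × (14.82% − 4.74%) = 26.0904%
α = Rp − E[R] = 12.57% − 26.0904% = -13.5204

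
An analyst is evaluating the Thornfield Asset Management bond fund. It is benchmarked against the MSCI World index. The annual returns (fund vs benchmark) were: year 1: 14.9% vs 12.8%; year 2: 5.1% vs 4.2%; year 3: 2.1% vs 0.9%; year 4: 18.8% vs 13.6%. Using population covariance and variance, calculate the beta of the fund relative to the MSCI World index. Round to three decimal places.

1.239

r̄p = 10.2250%,  r̄m = 7.8750%
Cov = Σ(rp − r̄p)(rm − r̄m) / 4 = 36.9056
Var(rm) = Σ(rm − r̄m)² / 4 = 29.7969
β = Cov / Var = 36.9056 / 29.7969 = 1.2386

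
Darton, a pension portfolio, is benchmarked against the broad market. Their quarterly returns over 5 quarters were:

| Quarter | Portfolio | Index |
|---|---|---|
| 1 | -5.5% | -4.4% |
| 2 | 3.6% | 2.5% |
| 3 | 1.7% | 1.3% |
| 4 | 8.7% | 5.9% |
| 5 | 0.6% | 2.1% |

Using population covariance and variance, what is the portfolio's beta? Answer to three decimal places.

1.341

r̄p = 1.8200%,  r̄m = 1.4800%
Cov = Σ(rp − r̄p)(rm − r̄m) / 5 = 14.9064
Var(rm) = Σ(rm − r̄m)² / 5 = 11.1136
β = Cov / Var = 14.9064 / 11.1136 = 1.3413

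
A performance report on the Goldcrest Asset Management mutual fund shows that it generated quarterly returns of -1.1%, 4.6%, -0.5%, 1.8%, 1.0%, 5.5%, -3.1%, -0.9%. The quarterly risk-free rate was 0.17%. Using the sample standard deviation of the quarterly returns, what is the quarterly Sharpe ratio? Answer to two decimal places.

0.25

r̄ = (-1.1 + 4.6 − 0.5 + 1.8 + 1 + 5.5 − 3.1 − 0.9) / 8 = 7.30 / 8 = 0.9125%
Sample std dev = √[60.8688 / 7] = 2.9488%
Sharpe = (r̄ − rf) / σ = (0.9125 − 0.17) / 2.9488 = 0.7425 / 2.9488 = 0.2518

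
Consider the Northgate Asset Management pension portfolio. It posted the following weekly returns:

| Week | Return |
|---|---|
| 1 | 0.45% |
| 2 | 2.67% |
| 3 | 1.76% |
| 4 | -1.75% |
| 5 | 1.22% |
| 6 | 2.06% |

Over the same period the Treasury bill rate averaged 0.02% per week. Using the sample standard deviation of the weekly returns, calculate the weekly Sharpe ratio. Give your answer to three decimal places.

0.666

r̄ = (0.45 + 2.67 + 1.76 − 1.75 + 1.22 + 2.06) / 6 = 1.0683%
Sample σ = √[Σ(r − r̄)² / 5] = √[12.3755 / 5] = √2.4751 = 1.5732%
Sharpe = (r̄ − rf) / σ = (1.0683 − 0.02) / 1.5732 = 1.0483 / 1.5732 = 0.6663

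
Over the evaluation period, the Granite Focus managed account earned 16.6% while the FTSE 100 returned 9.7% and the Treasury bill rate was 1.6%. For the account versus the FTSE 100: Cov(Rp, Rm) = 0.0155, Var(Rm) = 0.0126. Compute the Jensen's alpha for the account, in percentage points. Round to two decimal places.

5.04

β = Cov / Var = 0.0155 / 0.0126 = 1.2302
E[R] = Rf + β(Rm − Rf) = 1.6% + 1.2302 × (9.7% − 1.6%) = 11.5646%
α = Rp − E[R] = 16.6% − 11.5646% = 5.0354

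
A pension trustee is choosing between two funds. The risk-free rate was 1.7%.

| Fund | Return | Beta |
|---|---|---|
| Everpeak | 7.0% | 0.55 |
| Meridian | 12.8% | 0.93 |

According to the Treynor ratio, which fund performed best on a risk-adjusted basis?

Everpeak: Treynor = (7.0% − 1.7%) / 0.55 = 9.636
Meridian: Treynor = (12.8% − 1.7%) / 0.93 = 11.935
Highest: Meridian (11.935).

Meridian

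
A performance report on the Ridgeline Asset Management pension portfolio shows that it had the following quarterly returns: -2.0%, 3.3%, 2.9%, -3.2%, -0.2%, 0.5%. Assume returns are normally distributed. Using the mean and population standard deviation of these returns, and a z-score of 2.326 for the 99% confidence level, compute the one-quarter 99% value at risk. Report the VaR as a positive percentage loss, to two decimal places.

5.28

r̄ = (-2 + 3.3 + 2.9 − 3.2 − 0.2 + 0.5) / 6 = 0.2167%
Σ(r − r̄)² = (-2 − 0.2167)² + (3.3 − 0.2167)² + (2.9 − 0.2167)² + … = 33.5483
population σ = √(33.5483 / 6) = √5.5914 = 2.3646%
VaR = −(r̄ − z·σ) = −(0.2167 − 2.326 × 2.3646) = −(-5.2834) = 5.2834%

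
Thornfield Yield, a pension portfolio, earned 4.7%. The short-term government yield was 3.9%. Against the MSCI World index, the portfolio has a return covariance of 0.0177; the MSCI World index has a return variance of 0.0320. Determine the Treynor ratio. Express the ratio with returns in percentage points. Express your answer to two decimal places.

β = Cov / Var = 0.0177 / 0.0320 = 0.5531
Treynor = (Rp − Rf) / β = (4.7% − 3.9%) / 0.5531 = 0.80 / 0.5531 = 1.4464

1.45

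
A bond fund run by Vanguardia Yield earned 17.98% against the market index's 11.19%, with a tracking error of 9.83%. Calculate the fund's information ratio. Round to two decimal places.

IR = (Rp − Rb) / TE = (17.98% − 11.19%) / 9.83% = 6.79% / 9.83% = 0.6907

0.69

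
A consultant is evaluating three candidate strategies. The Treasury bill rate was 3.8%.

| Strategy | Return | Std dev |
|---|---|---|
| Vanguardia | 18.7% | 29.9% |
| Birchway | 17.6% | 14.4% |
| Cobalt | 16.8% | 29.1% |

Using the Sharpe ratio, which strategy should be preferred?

Birchway

Vanguardia: Sharpe ratio = (18.7% − 3.8%) / 29.9% = 0.498
Birchway: Sharpe ratio = (17.6% − 3.8%) / 14.4% = 0.958
Cobalt: Sharpe ratio = (16.8% − 3.8%) / 29.1% = 0.447
Highest: Birchway (0.958).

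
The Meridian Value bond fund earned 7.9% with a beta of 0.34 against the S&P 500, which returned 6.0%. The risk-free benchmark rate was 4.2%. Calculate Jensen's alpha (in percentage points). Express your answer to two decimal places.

CAPM expected return = Rf + β(Rm − Rf) = 4.2% + 0.34 × (6.0% − 4.2%) = 4.2 + 0.34 × 1.80 = 4.8120%
Jensen's α = Rp − E[R] = 7.9% − 4.8120% = 3.0880

3.09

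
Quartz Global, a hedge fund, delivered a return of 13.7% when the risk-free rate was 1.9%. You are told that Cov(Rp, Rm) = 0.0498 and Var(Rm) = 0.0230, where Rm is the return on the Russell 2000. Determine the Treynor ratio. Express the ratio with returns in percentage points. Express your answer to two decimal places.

β = Cov / Var = 0.0498 / 0.0230 = 2.1652
Treynor = (Rp − Rf) / β = (13.7% − 1.9%) / 2.1652 = 11.80 / 2.1652 = 5.4498

5.45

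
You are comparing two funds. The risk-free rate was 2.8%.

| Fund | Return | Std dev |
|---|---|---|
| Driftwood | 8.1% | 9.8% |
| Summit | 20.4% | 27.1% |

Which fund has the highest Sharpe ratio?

Driftwood: Sharpe ratio = (8.1% − 2.8%) / 9.8% = 0.541
Summit: Sharpe ratio = (20.4% − 2.8%) / 27.1% = 0.649
Highest: Summit (0.649).

Summit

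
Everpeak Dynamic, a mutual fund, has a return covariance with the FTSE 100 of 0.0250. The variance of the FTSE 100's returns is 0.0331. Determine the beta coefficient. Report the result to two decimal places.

0.76

β = Cov(Rp, Rm) / Var(Rm) = 0.0250 / 0.0331 = 0.7553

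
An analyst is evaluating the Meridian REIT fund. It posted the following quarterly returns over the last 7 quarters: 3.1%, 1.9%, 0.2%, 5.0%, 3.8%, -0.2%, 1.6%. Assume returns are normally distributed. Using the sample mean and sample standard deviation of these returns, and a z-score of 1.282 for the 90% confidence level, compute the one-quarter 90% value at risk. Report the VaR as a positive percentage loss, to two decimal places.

0.22

μ = (3.1 + 1.9 + 0.2 + 5 + 3.8 − 0.2 + 1.6) / 7 = 2.2000%
Σ(r − μ)² = (3.1 − 2.2000)² + (1.9 − 2.2000)² + … = 21.4200
σ = √[21.4200 / 6] = 1.8894%
VaR = −(μ − z·σ) = −(2.2000 − 1.282 × 1.8894) = −(-0.2222) = 0.2222%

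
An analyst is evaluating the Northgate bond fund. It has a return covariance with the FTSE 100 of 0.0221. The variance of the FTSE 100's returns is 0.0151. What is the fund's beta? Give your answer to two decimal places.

β = Cov(Rp, Rm) / Var(Rm) = 0.0221 / 0.0151 = 1.4636

1.46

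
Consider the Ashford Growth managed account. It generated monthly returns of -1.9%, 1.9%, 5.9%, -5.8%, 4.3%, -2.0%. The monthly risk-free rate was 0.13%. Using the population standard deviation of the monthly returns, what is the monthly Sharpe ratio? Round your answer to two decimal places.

μ = (-1.9 + 1.9 + 5.9 − 5.8 + 4.3 − 2) / 6 = 0.4000%
Population std dev = √[97.2000 / 6] = 4.0249%
Sharpe = (μ − rf) / σ = (0.4000 − 0.13) / 4.0249 = 0.2700 / 4.0249 = 0.0671

0.07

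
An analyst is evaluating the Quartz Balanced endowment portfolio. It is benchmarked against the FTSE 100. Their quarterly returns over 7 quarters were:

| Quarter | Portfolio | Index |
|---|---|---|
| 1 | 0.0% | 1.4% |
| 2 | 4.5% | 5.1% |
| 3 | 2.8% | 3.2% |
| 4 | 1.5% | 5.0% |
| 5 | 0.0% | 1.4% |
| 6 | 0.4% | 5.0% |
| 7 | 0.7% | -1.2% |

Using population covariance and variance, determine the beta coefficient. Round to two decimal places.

r̄p = 1.4143%,  r̄m = 2.8429%
Cov = Σ(rp − r̄p)(rm − r̄m) / 7 = 1.7751
Var(rm) = Σ(rm − r̄m)² / 7 = 5.0053
β = Cov / Var = 1.7751 / 5.0053 = 0.3546

0.35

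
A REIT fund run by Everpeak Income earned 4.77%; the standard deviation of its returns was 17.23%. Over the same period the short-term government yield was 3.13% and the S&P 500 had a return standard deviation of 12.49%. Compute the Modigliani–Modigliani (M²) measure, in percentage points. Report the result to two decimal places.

Sharpe = (Rp − Rf) / σp = (4.77% − 3.13%) / 17.23% = 0.0952
M² = Rf + Sharpe × σm = 3.13% + 0.0952 × 12.49% = 4.3190%

4.32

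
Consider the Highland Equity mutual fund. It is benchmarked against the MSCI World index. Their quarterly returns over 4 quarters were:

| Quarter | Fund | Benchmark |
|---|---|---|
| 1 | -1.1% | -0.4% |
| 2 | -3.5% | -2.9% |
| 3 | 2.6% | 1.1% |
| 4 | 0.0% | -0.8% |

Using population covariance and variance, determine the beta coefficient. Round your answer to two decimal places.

1.46

r̄p = -0.5000%,  r̄m = -0.7500%
Cov = Σ(rp − r̄p)(rm − r̄m) / 4 = 2.9875
Var(rm) = Σ(rm − r̄m)² / 4 = 2.0425
β = Cov / Var = 2.9875 / 2.0425 = 1.4627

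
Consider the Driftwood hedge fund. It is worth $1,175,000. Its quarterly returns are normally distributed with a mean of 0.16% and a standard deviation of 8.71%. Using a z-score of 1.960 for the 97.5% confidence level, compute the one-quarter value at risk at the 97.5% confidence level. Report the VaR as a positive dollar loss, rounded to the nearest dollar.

$198,711

Return at the 97.5% tail: μ − z·σ = 0.16% − 1.960 × 8.71% = 0.16 − 17.0716 = -16.9116%
VaR = −(-16.9116%) × $1,175,000 = 16.9116% × $1,175,000 = $198,711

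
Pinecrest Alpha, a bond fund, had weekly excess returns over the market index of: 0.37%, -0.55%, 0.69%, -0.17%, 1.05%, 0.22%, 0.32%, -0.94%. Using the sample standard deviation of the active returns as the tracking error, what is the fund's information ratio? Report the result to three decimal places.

μ = (0.37 − 0.55 + 0.69 − 0.17 + 1.05 + 0.22 + 0.32 − 0.94) / 8 = 0.1238%
Sample std dev = √[2.9588 / 7] = 0.6501%
IR = μ / tracking error = 0.1238 / 0.6501 = 0.1904

0.190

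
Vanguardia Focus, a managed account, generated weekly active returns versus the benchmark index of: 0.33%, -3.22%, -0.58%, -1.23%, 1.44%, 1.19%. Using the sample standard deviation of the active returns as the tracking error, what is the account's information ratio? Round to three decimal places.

-0.199

r̄ = (0.33 − 3.22 − 0.58 − 1.23 + 1.44 + 1.19) / 6 = -2.070 / 6 = -0.3450%
Sample σ = √[Σ(r − r̄)² / 5] = √[15.1022 / 5] = √3.0204 = 1.7379%
IR = r̄ / tracking error = -0.3450 / 1.7379 = -0.1985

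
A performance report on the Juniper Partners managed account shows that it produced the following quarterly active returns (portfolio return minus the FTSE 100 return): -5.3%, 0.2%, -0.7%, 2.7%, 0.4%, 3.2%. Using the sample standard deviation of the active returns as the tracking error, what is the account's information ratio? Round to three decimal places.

0.027

r̄ = (-5.3 + 0.2 − 0.7 + 2.7 + 0.4 + 3.2) / 6 = 0.50 / 6 = 0.0833%
Σ(r − r̄)² = (-5.3 − 0.0833)² + (0.2 − 0.0833)² + … = 46.2683
sample σ = √(46.2683 / 5) = √9.2537 = 3.0420%
IR = r̄ / tracking error = 0.0833 / 3.0420 = 0.0274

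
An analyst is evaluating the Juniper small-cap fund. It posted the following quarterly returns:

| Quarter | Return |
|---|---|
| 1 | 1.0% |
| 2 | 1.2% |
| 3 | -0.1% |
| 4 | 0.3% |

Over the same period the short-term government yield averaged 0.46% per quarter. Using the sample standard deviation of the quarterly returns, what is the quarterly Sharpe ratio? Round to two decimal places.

r̄ = (1 + 1.2 − 0.1 + 0.3) / 4 = 2.40 / 4 = 0.6000%
Sample σ = √[Σ(r − r̄)² / 3] = √[1.1000 / 3] = √0.3667 = 0.6056%
Sharpe = (r̄ − rf) / σ = (0.6000 − 0.46) / 0.6056 = 0.1400 / 0.6056 = 0.2312

0.23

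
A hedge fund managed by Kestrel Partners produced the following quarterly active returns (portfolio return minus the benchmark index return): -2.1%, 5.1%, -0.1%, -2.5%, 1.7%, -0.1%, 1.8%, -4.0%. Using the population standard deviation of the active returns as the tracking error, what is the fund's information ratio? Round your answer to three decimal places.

Mean return r̄ = -0.20 / 8 = -0.0250%
Population σ = √[Σ(r − r̄)² / 8] = √[58.8150 / 8] = √7.3519 = 2.7114%
IR = r̄ / tracking error = -0.0250 / 2.7114 = -0.0092

-0.009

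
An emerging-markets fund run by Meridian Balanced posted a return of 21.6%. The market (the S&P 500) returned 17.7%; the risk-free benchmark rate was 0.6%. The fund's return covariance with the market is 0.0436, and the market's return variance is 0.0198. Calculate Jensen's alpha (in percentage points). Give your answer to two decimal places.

β = Cov / Var = 0.0436 / 0.0198 = 2.2020
E[R] = Rf + β(Rm − Rf) = 0.6% + 2.2020 × (17.7% − 0.6%) = 38.2542%
α = Rp − E[R] = 21.6% − 38.2542% = -16.6542

-16.65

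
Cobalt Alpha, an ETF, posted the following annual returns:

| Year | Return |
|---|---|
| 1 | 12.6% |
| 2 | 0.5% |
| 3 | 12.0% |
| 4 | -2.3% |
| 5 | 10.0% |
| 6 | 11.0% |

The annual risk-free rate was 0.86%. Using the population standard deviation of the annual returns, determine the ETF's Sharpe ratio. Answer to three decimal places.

μ = (12.6 + 0.5 + 12 − 2.3 + 10 + 11) / 6 = 7.3000%
Σ(r − μ)² = (12.6 − 7.3000)² + (0.5 − 7.3000)² + (12 − 7.3000)² + … = 209.5600
σ = √[209.5600 / 6] = 5.9099%
Sharpe = (μ − rf) / σ = (7.3000 − 0.86) / 5.9099 = 6.4400 / 5.9099 = 1.0897

1.090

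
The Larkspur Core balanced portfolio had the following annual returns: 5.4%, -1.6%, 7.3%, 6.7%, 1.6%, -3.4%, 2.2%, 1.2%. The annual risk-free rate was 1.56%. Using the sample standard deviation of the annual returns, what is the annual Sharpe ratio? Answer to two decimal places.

0.23

r̄ = (5.4 − 1.6 + 7.3 + 6.7 + 1.6 − 3.4 + 2.2 + 1.2) / 8 = 19.40 / 8 = 2.4250%
Σ(r − r̄)² = 103.2550; sample σ = √(103.2550/7) = 3.8407%
Sharpe = (r̄ − rf) / σ = (2.4250 − 1.56) / 3.8407 = 0.8650 / 3.8407 = 0.2252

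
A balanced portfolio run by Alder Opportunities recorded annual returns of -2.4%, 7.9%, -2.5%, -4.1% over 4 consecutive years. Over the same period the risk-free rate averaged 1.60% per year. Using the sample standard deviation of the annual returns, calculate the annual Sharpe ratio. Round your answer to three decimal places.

-0.341

μ = (-2.4 + 7.9 − 2.5 − 4.1) / 4 = -0.2750%
Sample σ = √[Σ(r − μ)² / 3] = √[90.9275 / 3] = √30.3092 = 5.5054%
Sharpe = (μ − rf) / σ = (-0.2750 − 1.6) / 5.5054 = -1.8750 / 5.5054 = -0.3406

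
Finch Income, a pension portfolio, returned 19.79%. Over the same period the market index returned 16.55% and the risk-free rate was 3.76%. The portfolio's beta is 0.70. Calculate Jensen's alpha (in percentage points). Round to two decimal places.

CAPM expected return = Rf + β(Rm − Rf) = 3.76% + 0.70 × (16.55% − 3.76%) = 3.76 + 0.70 × 12.79 = 12.7130%
Jensen's α = Rp − E[R] = 19.79% − 12.7130% = 7.0770

7.08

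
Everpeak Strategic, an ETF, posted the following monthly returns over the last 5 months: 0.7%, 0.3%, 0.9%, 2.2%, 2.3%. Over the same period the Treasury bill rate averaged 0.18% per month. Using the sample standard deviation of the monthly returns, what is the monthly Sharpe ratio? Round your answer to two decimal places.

1.21

Mean return μ = 6.40 / 5 = 1.2800%
Sample std dev = √[3.3280 / 4] = 0.9121%
Sharpe = (μ − rf) / σ = (1.2800 − 0.18) / 0.9121 = 1.1000 / 0.9121 = 1.2060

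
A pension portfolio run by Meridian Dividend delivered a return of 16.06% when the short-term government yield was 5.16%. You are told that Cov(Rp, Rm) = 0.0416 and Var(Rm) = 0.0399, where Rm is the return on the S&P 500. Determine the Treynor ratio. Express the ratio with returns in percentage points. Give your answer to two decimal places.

β = Cov / Var = 0.0416 / 0.0399 = 1.0426
Treynor = (Rp − Rf) / β = (16.06% − 5.16%) / 1.0426 = 10.90 / 1.0426 = 10.4546

10.45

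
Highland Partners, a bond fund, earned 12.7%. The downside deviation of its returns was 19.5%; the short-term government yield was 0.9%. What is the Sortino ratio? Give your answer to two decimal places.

Sortino = (Rp − Rf) / σd = (12.7% − 0.9%) / 19.5% = 11.80% / 19.5% = 0.6051

0.61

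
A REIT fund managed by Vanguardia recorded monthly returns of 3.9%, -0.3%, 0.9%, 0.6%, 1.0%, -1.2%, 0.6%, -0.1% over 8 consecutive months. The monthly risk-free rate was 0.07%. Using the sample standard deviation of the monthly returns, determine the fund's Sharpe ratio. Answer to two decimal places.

μ = (3.9 − 0.3 + 0.9 + 0.6 + 1 − 1.2 + 0.6 − 0.1) / 8 = 5.40 / 8 = 0.6750%
Sample σ = √[Σ(r − μ)² / 7] = √[15.6350 / 7] = √2.2336 = 1.4945%
Sharpe = (μ − rf) / σ = (0.6750 − 0.07) / 1.4945 = 0.6050 / 1.4945 = 0.4048

0.40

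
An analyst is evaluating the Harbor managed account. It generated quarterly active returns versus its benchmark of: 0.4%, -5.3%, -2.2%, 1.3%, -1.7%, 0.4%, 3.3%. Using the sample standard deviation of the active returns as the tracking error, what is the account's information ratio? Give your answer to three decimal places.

-0.195

μ = (0.4 − 5.3 − 2.2 + 1.3 − 1.7 + 0.4 + 3.3) / 7 = -0.5429%
Σ(r − μ)² = 46.6571; sample σ = √(46.6571/6) = 2.7886%
IR = μ / tracking error = -0.5429 / 2.7886 = -0.1947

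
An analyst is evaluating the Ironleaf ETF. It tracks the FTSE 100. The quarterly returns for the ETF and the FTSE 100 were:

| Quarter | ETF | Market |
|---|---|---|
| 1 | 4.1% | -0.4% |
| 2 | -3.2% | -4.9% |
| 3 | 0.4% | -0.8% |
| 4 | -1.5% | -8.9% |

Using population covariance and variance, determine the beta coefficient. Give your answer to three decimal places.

0.551

r̄p = -0.0500%,  r̄m = -3.7500%
Cov = Σ(rp − r̄p)(rm − r̄m) / 4 = 6.5800
Var(rm) = Σ(rm − r̄m)² / 4 = 11.9425
β = Cov / Var = 6.5800 / 11.9425 = 0.5510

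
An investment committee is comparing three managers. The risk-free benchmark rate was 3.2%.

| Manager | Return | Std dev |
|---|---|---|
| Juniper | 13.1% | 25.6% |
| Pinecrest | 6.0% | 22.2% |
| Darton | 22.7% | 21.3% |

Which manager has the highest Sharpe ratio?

Juniper: Sharpe ratio = (13.1% − 3.2%) / 25.6% = 0.387
Pinecrest: Sharpe ratio = (6.0% − 3.2%) / 22.2% = 0.126
Darton: Sharpe ratio = (22.7% − 3.2%) / 21.3% = 0.915
Highest: Darton (0.915).

Darton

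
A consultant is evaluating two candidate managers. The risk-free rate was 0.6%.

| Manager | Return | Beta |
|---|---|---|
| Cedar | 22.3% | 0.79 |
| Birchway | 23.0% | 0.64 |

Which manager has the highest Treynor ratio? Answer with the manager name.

Birchway

Cedar: Treynor = (22.3% − 0.6%) / 0.79 = 27.468
Birchway: Treynor = (23.0% − 0.6%) / 0.64 = 35.000
Highest: Birchway (35.000).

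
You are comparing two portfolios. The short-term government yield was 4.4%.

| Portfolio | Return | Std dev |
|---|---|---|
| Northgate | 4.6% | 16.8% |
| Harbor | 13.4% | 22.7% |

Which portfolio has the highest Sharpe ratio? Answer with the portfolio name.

Harbor

Northgate: Sharpe ratio = (4.6% − 4.4%) / 16.8% = 0.012
Harbor: Sharpe ratio = (13.4% − 4.4%) / 22.7% = 0.396
Highest: Harbor (0.396).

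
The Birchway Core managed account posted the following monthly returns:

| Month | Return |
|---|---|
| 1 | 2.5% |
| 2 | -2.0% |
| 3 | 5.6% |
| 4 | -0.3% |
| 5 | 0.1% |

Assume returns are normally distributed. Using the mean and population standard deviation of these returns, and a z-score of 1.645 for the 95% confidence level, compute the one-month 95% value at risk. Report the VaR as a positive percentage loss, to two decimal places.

3.16

r̄ = (2.5 − 2 + 5.6 − 0.3 + 0.1) / 5 = 1.1800%
Σ(r − r̄)² = 34.7480; population σ = √(34.7480/5) = 2.6362%
VaR = −(r̄ − z·σ) = −(1.1800 − 1.645 × 2.6362) = −(-3.1565) = 3.1565%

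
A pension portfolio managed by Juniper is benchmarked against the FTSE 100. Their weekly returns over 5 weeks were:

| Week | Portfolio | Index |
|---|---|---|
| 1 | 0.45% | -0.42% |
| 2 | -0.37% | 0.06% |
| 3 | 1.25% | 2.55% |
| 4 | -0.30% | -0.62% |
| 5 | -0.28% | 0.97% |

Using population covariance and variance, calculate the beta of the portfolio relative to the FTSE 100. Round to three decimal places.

0.374

r̄p = 0.1500%,  r̄m = 0.5080%
Cov = Σ(rp − r̄p)(rm − r̄m) / 5 = 0.5019
Var(rm) = Σ(rm − r̄m)² / 5 = 1.3435
β = Cov / Var = 0.5019 / 1.3435 = 0.3736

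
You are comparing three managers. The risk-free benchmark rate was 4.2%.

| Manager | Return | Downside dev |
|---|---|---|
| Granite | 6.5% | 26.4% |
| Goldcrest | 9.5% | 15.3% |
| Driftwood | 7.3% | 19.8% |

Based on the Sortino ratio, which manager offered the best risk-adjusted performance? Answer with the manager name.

Goldcrest

Granite: Sortino ratio = (6.5% − 4.2%) / 26.4% = 0.087
Goldcrest: Sortino ratio = (9.5% − 4.2%) / 15.3% = 0.346
Driftwood: Sortino ratio = (7.3% − 4.2%) / 19.8% = 0.157
Highest: Goldcrest (0.346).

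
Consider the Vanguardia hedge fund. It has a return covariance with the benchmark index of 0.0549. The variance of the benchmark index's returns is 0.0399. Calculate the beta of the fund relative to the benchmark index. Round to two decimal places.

β = Cov(Rp, Rm) / Var(Rm) = 0.0549 / 0.0399 = 1.3759

1.38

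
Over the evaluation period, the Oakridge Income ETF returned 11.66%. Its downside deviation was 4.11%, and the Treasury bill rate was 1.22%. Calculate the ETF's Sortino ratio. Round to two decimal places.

2.54

Sortino = (Rp − Rf) / σd = (11.66% − 1.22%) / 4.11% = 10.44% / 4.11% = 2.5401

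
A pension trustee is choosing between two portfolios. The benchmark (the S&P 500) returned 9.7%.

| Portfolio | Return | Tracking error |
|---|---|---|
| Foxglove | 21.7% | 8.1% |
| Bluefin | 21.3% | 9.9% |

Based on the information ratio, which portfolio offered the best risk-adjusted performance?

Foxglove: IR = (21.7% − 9.7%) / 8.1% = 1.481
Bluefin: IR = (21.3% − 9.7%) / 9.9% = 1.172
Highest: Foxglove (1.481).

Foxglove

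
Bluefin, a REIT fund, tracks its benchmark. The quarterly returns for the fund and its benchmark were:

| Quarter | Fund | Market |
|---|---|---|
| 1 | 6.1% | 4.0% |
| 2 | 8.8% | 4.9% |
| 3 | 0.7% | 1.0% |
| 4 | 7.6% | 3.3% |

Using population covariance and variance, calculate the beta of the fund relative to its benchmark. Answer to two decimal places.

2.01

r̄p = 5.8000%,  r̄m = 3.3000%
Cov = Σ(rp − r̄p)(rm − r̄m) / 4 = 4.1850
Var(rm) = Σ(rm − r̄m)² / 4 = 2.0850
β = Cov / Var = 4.1850 / 2.0850 = 2.0072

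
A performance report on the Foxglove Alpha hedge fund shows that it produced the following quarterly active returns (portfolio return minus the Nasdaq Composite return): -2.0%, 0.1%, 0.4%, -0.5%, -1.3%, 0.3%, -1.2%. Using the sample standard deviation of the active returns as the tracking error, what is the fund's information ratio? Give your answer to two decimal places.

μ = (-2 + 0.1 + 0.4 − 0.5 − 1.3 + 0.3 − 1.2) / 7 = -0.6000%
Sample std dev = √[5.1200 / 6] = 0.9238%
IR = μ / tracking error = -0.6000 / 0.9238 = -0.6495

-0.65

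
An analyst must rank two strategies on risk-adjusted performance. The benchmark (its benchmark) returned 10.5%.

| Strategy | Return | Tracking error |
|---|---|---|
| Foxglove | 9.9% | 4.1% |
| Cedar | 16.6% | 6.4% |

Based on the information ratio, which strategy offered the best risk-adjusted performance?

Cedar

Foxglove: IR = (9.9% − 10.5%) / 4.1% = -0.146
Cedar: IR = (16.6% − 10.5%) / 6.4% = 0.953
Highest: Cedar (0.953).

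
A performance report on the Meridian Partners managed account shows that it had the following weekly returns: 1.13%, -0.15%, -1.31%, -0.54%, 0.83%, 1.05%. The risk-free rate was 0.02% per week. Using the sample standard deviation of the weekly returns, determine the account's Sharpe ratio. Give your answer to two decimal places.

0.15

r̄ = (1.13 − 0.15 − 1.31 − 0.54 + 0.83 + 1.05) / 6 = 1.010 / 6 = 0.1683%
Σ(r − r̄)² = (1.13 − 0.1683)² + (-0.15 − 0.1683)² + … = 4.9285
sample σ = √(4.9285 / 5) = √0.9857 = 0.9928%
Sharpe = (r̄ − rf) / σ = (0.1683 − 0.02) / 0.9928 = 0.1483 / 0.9928 = 0.1494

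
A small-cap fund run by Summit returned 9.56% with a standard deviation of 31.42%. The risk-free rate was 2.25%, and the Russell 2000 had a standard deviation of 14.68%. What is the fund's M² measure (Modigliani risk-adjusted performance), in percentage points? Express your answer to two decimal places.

5.67

Sharpe = (Rp − Rf) / σp = (9.56% − 2.25%) / 31.42% = 0.2327
M² = Rf + Sharpe × σm = 2.25% + 0.2327 × 14.68% = 5.6660%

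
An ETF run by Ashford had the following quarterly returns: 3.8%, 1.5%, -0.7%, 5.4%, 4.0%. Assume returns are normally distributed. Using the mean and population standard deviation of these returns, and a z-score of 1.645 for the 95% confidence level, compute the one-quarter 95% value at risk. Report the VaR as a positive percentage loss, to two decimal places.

0.74

r̄ = (3.8 + 1.5 − 0.7 + 5.4 + 4) / 5 = 14.00 / 5 = 2.8000%
Population std dev = √[23.1400 / 5] = 2.1513%
VaR = −(r̄ − z·σ) = −(2.8000 − 1.645 × 2.1513) = −(-0.7389) = 0.7389%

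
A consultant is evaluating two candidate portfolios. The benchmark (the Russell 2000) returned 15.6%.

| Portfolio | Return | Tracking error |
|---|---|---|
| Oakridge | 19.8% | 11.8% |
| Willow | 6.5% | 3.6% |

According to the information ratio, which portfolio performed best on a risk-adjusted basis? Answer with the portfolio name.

Oakridge: IR = (19.8% − 15.6%) / 11.8% = 0.356
Willow: IR = (6.5% − 15.6%) / 3.6% = -2.528
Highest: Oakridge (0.356).

Oakridge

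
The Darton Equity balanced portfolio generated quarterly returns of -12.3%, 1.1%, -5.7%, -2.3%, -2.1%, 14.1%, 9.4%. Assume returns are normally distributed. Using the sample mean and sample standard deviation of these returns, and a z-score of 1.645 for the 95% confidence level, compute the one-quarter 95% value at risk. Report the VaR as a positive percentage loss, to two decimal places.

r̄ = (-12.3 + 1.1 − 5.7 − 2.3 − 2.1 + 14.1 + 9.4) / 7 = 0.3143%
Sample σ = √[Σ(r − r̄)² / 6] = √[481.1686 / 6] = √80.1948 = 8.9552%
VaR = −(r̄ − z·σ) = −(0.3143 − 1.645 × 8.9552) = −(-14.4170) = 14.4170%

14.42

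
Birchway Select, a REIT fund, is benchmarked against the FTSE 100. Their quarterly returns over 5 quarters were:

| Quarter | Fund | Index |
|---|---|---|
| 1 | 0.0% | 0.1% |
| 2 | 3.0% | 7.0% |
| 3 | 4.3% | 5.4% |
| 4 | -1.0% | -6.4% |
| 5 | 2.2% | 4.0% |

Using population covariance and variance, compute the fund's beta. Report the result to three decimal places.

0.368

r̄p = 1.7000%,  r̄m = 2.0200%
Cov = Σ(rp − r̄p)(rm − r̄m) / 5 = 8.4500
Var(rm) = Σ(rm − r̄m)² / 5 = 22.9456
β = Cov / Var = 8.4500 / 22.9456 = 0.3683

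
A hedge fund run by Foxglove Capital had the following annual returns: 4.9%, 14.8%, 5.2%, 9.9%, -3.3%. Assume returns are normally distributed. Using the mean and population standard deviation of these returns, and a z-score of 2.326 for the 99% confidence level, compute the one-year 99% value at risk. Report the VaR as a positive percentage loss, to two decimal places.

7.68

μ = (4.9 + 14.8 + 5.2 + 9.9 − 3.3) / 5 = 6.3000%
Σ(r − μ)² = (4.9 − 6.3000)² + (14.8 − 6.3000)² + … = 180.5400
σ = √[180.5400 / 5] = 6.0090%
VaR = −(μ − z·σ) = −(6.3000 − 2.326 × 6.0090) = −(-7.6769) = 7.6769%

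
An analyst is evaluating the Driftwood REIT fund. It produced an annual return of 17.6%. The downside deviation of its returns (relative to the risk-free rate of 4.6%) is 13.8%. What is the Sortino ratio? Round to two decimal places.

Sortino = (Rp − Rf) / σd = (17.6% − 4.6%) / 13.8% = 13.00% / 13.8% = 0.9420

0.94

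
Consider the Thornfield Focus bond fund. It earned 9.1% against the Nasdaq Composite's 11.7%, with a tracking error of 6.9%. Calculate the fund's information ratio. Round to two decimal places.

IR = (Rp − Rb) / TE = (9.1% − 11.7%) / 6.9% = -2.60% / 6.9% = -0.3768

-0.38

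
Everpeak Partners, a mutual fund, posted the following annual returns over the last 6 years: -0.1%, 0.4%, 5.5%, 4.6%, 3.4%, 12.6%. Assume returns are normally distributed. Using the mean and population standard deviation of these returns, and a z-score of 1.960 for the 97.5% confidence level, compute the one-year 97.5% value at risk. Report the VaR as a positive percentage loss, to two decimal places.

3.83

r̄ = (-0.1 + 0.4 + 5.5 + 4.6 + 3.4 + 12.6) / 6 = 4.4000%
Σ(r − r̄)² = (-0.1 − 4.4000)² + (0.4 − 4.4000)² + … = 105.7400
σ = √[105.7400 / 6] = 4.1980%
VaR = −(r̄ − z·σ) = −(4.4000 − 1.960 × 4.1980) = −(-3.8281) = 3.8281%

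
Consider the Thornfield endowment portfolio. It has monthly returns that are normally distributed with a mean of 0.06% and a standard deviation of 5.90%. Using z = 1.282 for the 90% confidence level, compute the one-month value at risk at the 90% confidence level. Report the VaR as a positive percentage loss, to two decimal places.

VaR (as % loss) = −(μ − z·σ) = −(0.06% − 1.282 × 5.90%) = −(-7.5038%) = 7.5038%

7.50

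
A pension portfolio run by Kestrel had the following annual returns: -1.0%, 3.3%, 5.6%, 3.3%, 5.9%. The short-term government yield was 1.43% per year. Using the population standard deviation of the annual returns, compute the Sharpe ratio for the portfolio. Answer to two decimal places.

Mean return r̄ = 17.10 / 5 = 3.4200%
Σ(r − r̄)² = (-1 − 3.4200)² + (3.3 − 3.4200)² + … = 30.4680
population σ = √(30.4680 / 5) = √6.0936 = 2.4685%
Sharpe = (r̄ − rf) / σ = (3.4200 − 1.43) / 2.4685 = 1.9900 / 2.4685 = 0.8062

0.81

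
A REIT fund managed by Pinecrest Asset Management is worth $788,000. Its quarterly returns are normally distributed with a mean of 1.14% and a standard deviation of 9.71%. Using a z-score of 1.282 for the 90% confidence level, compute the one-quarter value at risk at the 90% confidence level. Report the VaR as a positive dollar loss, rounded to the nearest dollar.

Return at the 90% tail: μ − z·σ = 1.14% − 1.282 × 9.71% = 1.14 − 12.44822 = -11.30822%
VaR = −(-11.30822%) × $788,000 = 11.30822% × $788,000 = $89,109

$89,109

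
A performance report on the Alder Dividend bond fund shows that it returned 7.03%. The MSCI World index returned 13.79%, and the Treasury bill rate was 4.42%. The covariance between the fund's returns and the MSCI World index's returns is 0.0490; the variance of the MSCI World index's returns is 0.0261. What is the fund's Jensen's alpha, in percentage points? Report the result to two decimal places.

-14.98

β = Cov / Var = 0.0490 / 0.0261 = 1.8774
E[R] = Rf + β(Rm − Rf) = 4.42% + 1.8774 × (13.79% − 4.42%) = 22.0112%
α = Rp − E[R] = 7.03% − 22.0112% = -14.9812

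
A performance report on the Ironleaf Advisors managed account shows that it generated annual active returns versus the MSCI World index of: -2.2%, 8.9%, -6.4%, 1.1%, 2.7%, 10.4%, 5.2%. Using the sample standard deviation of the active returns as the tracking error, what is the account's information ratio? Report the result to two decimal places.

Mean return r̄ = 19.70 / 7 = 2.8143%
Σ(r − r̄)² = (-2.2 − 2.8143)² + (8.9 − 2.8143)² + (-6.4 − 2.8143)² + … = 213.2686
sample σ = √(213.2686 / 6) = √35.5448 = 5.9619%
IR = r̄ / tracking error = 2.8143 / 5.9619 = 0.4720

0.47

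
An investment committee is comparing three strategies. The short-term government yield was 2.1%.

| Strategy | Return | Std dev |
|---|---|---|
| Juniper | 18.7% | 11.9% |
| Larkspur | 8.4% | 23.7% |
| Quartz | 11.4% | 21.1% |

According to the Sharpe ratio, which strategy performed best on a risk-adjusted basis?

Juniper: Sharpe ratio = (18.7% − 2.1%) / 11.9% = 1.395
Larkspur: Sharpe ratio = (8.4% − 2.1%) / 23.7% = 0.266
Quartz: Sharpe ratio = (11.4% − 2.1%) / 21.1% = 0.441
Highest: Juniper (1.395).

Juniper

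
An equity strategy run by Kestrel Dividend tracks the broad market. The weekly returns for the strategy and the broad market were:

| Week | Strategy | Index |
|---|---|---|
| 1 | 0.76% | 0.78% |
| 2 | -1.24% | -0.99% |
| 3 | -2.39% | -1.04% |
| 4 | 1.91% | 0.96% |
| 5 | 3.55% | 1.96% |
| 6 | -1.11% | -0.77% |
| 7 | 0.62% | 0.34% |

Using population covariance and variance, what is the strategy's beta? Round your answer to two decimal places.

r̄p = 0.3000%,  r̄m = 0.1771%
Cov = Σ(rp − r̄p)(rm − r̄m) / 7 = 1.9702
Var(rm) = Σ(rm − r̄m)² / 7 = 1.1317
β = Cov / Var = 1.9702 / 1.1317 = 1.7409

1.74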